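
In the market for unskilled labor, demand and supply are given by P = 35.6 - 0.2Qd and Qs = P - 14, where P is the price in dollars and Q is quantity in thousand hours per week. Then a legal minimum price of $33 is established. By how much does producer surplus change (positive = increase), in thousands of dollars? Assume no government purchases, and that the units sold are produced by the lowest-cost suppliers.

0.5

Rearranging demand gives Qd = 178 - 5P. Setting quantity demanded equal to quantity supplied, 178 - 5P = P - 14, gives P* = 32 and Q* = 18.
Since 33 > 32, the floor is binding.
At P = 33: Qd = 178 - 5·33 = 13 and Qs = 33 - 14 = 19.
Producer surplus without the control is ½ · (32 - 14) · 18 = 162.
With the floor, 13 units are sold at 33. The supply price at Q = 13 is 27, so PS = ½ · [(33 - 14) + (33 - 27)] · 13 = 162.5.
Change in producer surplus = 162.5 - 162 = 0.5.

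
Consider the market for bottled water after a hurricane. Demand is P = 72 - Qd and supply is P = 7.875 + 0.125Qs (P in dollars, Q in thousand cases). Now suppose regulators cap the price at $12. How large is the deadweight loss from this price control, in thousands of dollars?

324

Rearranging demand gives Qd = 72 - P; rearranging supply gives Qs = 8P - 63. Equilibrium: 72 - P = 8P - 63, so 135 = 9P and P* = 15, Q* = 57.
Since 12 < 15, the ceiling is binding.
At P = 12: Qd = 72 - 12 = 60 and Qs = 8·12 - 63 = 33.
Quantity traded falls to 33. At Q = 33 the demand price is 72 - 33 = 39 and the supply price is (63 + 33)/8 = 12.
Deadweight loss = ½ · (39 - 12) · (57 - 33) = ½ · 27 · 24 = 324.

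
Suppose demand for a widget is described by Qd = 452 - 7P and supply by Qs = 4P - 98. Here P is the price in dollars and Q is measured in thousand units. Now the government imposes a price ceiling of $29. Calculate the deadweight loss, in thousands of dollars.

1386

Without the control the market clears where 452 - 7P = 4P - 98, i.e. P* = 50 and Q* = 102.
The ceiling of 29 is below the equilibrium price 50, so it binds.
At P = 29: Qd = 452 - 7·29 = 249 and Qs = 4·29 - 98 = 18.
Quantity traded falls to 18. At Q = 18 the demand price is (452 - 18)/7 = 62 and the supply price is (98 + 18)/4 = 29.
Deadweight loss = ½ · (62 - 29) · (102 - 18) = ½ · 33 · 84 = 1386.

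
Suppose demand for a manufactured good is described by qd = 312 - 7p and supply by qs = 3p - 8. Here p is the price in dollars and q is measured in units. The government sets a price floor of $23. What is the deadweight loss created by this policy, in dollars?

Equilibrium: 312 - 7p = 3p - 8, so 320 = 10p and p* = 32, q* = 88.
The floor of 23 is below the equilibrium price 32, so it is not binding; the market clears at p* = 32, q* = 88.
Since the control does not bind, no trades are prevented and deadweight loss is zero.

0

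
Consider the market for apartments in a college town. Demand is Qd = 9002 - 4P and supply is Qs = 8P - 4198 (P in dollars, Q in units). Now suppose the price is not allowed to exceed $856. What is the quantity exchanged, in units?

In a free market, 9002 - 4P = 8P - 4198 gives the equilibrium P* = 1100, Q* = 4602.
Because the ceiling (856) lies below the market-clearing price, it is binding.
At P = 856: Qd = 9002 - 4·856 = 5578 and Qs = 8·856 - 4198 = 2650.
The quantity actually transacted is the short side, supply: 2650.

2650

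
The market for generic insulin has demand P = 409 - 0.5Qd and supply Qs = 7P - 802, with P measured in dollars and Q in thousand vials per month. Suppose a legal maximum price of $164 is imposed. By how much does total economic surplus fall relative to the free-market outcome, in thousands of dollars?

4032

Rearranging demand gives Qd = 818 - 2P. Setting quantity demanded equal to quantity supplied, 818 - 2P = 7P - 802, gives P* = 180 and Q* = 458.
Since 164 < 180, the ceiling is binding.
At P = 164: Qd = 818 - 2·164 = 490 and Qs = 7·164 - 802 = 346.
Quantity traded falls to 346. At Q = 346 the demand price is (818 - 346)/2 = 236 and the supply price is (802 + 346)/7 = 164.
Deadweight loss = ½ · (236 - 164) · (458 - 346) = ½ · 72 · 112 = 4032.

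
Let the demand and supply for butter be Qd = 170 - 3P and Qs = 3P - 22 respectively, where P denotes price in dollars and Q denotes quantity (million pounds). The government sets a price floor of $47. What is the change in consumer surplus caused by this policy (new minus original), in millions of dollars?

Without the control the market clears where 170 - 3P = 3P - 22, i.e. P* = 32 and Q* = 74.
Since 47 > 32, the floor is binding.
At P = 47: Qd = 170 - 3·47 = 29 and Qs = 3·47 - 22 = 119.
Consumer surplus without the control is ½ · (170/3 - 32) · 74 = 2738/3.
With the floor, consumers buy 29 units at 47, so CS = ½ · (170/3 - 47) · 29 = 841/6.
Change in consumer surplus = 841/6 - 2738/3 = -772.5.

-772.5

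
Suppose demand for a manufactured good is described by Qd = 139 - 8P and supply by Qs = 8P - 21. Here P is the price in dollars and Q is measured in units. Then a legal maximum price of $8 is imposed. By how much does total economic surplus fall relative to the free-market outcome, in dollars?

32

Without the control the market clears where 139 - 8P = 8P - 21, i.e. P* = 10 and Q* = 59.
Since 8 < 10, the ceiling is binding.
At P = 8: Qd = 139 - 8·8 = 75 and Qs = 8·8 - 21 = 43.
Quantity traded falls to 43. At Q = 43 the demand price is (139 - 43)/8 = 12 and the supply price is (21 + 43)/8 = 8.
Deadweight loss = ½ · (12 - 8) · (59 - 43) = ½ · 4 · 16 = 32.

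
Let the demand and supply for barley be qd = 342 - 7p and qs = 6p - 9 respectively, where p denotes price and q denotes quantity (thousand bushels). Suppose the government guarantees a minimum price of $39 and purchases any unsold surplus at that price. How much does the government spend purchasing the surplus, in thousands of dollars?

Without the control the market clears where 342 - 7p = 6p - 9, i.e. p* = 27 and q* = 153.
Since 39 > 27, the floor is binding.
At p = 39: qd = 342 - 7·39 = 69 and qs = 6·39 - 9 = 225.
Surplus = qs - qd = 156.
Government expenditure = surplus × support price = 156 × 39 = 6084.

6084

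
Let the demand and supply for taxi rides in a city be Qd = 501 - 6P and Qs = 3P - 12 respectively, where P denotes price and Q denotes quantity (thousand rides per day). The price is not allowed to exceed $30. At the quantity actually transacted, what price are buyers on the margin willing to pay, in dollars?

70.5

In a free market, 501 - 6P = 3P - 12 gives the equilibrium P* = 57, Q* = 159.
The ceiling of 30 is below the equilibrium price 57, so it binds.
At P = 30: Qd = 501 - 6·30 = 321 and Qs = 3·30 - 12 = 78.
Only 78 units reach the market. On the demand curve, the marginal buyer's willingness to pay at Q = 78 is (501 - 78)/6 = 70.5.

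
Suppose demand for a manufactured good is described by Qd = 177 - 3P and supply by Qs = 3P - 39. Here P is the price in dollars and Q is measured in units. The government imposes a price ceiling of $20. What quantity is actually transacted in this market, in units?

21

Equilibrium: 177 - 3P = 3P - 39, so 216 = 6P and P* = 36, Q* = 69.
Since 20 < 36, the ceiling is binding.
At P = 20: Qd = 177 - 3·20 = 117 and Qs = 3·20 - 39 = 21.
The quantity actually transacted is the short side, supply: 21.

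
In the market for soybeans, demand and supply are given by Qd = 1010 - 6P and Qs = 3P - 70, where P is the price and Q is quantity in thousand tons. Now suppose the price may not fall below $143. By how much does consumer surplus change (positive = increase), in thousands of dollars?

-5083

Equilibrium: 1010 - 6P = 3P - 70, so 1080 = 9P and P* = 120, Q* = 290.
Because the floor (143) lies above the market-clearing price, it is binding.
At P = 143: Qd = 1010 - 6·143 = 152 and Qs = 3·143 - 70 = 359.
Consumer surplus without the control is ½ · (505/3 - 120) · 290 = 21025/3.
With the floor, consumers buy 152 units at 143, so CS = ½ · (505/3 - 143) · 152 = 5776/3.
Change in consumer surplus = 5776/3 - 21025/3 = -5083.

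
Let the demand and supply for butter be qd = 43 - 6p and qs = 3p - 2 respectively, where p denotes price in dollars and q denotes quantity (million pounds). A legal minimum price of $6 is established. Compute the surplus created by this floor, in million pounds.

9

Setting quantity demanded equal to quantity supplied, 43 - 6p = 3p - 2, gives p* = 5 and q* = 13.
Since 6 > 5, the floor is binding.
At p = 6: qd = 43 - 6·6 = 7 and qs = 3·6 - 2 = 16.
Surplus = qs - qd = 16 - 7 = 9.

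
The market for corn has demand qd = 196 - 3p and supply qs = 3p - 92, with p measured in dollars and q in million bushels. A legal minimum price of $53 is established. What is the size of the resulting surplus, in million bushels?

30

Setting quantity demanded equal to quantity supplied, 196 - 3p = 3p - 92, gives p* = 48 and q* = 52.
Because the floor (53) lies above the market-clearing price, it is binding.
At p = 53: qd = 196 - 3·53 = 37 and qs = 3·53 - 92 = 67.
Surplus = qs - qd = 67 - 37 = 30.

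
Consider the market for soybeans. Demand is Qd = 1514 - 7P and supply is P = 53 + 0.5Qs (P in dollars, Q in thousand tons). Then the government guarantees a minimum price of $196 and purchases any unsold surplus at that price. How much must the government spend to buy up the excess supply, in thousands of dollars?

28224

Rearranging supply gives Qs = 2P - 106. Equilibrium: 1514 - 7P = 2P - 106, so 1620 = 9P and P* = 180, Q* = 254.
The floor of 196 is above the equilibrium price 180, so it binds.
At P = 196: Qd = 1514 - 7·196 = 142 and Qs = 2·196 - 106 = 286.
Surplus = Qs - Qd = 144.
Government expenditure = surplus × support price = 144 × 196 = 28224.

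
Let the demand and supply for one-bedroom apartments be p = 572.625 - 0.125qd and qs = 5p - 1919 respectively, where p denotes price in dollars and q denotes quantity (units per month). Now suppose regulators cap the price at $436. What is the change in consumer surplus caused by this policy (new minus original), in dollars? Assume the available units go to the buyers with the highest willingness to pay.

10304

Rearranging demand gives qd = 4581 - 8p. Setting quantity demanded equal to quantity supplied, 4581 - 8p = 5p - 1919, gives p* = 500 and q* = 581.
Since 436 < 500, the ceiling is binding.
At p = 436: qd = 4581 - 8·436 = 1093 and qs = 5·436 - 1919 = 261.
Consumer surplus without the control is ½ · (572.625 - 500) · 581 = 21097.5625.
With the ceiling, 261 units are sold at 436 (assume they go to the highest-value buyers). The demand price at q = 261 is 540, so CS = ½ · [(572.625 - 436) + (540 - 436)] · 261 = 31401.5625.
Change in consumer surplus = 31401.5625 - 21097.5625 = 10304.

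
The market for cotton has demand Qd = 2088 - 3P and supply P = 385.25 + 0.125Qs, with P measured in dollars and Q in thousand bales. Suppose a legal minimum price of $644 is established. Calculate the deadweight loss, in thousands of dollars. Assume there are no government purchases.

62444.25

Rearranging supply gives Qs = 8P - 3082. Without the control the market clears where 2088 - 3P = 8P - 3082, i.e. P* = 470 and Q* = 678.
Because the floor (644) lies above the market-clearing price, it is binding.
At P = 644: Qd = 2088 - 3·644 = 156 and Qs = 8·644 - 3082 = 2070.
Quantity traded falls to 156. At Q = 156 the demand price is (2088 - 156)/3 = 644 and the supply price is (3082 + 156)/8 = 404.75.
Deadweight loss = ½ · (644 - 404.75) · (678 - 156) = ½ · 239.25 · 522 = 62444.25.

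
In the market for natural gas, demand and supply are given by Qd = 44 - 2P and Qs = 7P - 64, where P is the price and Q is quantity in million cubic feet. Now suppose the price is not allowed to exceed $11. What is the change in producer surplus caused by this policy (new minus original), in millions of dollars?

-16.5

Equilibrium: 44 - 2P = 7P - 64, so 108 = 9P and P* = 12, Q* = 20.
Because the ceiling (11) lies below the market-clearing price, it is binding.
At P = 11: Qd = 44 - 2·11 = 22 and Qs = 7·11 - 64 = 13.
Producer surplus without the control is ½ · (12 - 64/7) · 20 = 200/7.
With the ceiling, producers sell 13 units at 11, so PS = ½ · (11 - 64/7) · 13 = 169/14.
Change in producer surplus = 169/14 - 200/7 = -16.5.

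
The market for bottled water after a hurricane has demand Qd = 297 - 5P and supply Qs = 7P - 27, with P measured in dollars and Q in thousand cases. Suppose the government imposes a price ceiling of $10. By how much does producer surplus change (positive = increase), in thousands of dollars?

-1742.5

Equilibrium: 297 - 5P = 7P - 27, so 324 = 12P and P* = 27, Q* = 162.
Because the ceiling (10) lies below the market-clearing price, it is binding.
At P = 10: Qd = 297 - 5·10 = 247 and Qs = 7·10 - 27 = 43.
Producer surplus without the control is ½ · (27 - 27/7) · 162 = 13122/7.
With the ceiling, producers sell 43 units at 10, so PS = ½ · (10 - 27/7) · 43 = 1849/14.
Change in producer surplus = 1849/14 - 13122/7 = -1742.5.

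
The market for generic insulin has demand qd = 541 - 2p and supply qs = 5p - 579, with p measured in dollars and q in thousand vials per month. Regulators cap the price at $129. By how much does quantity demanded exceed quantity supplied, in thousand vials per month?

In a free market, 541 - 2p = 5p - 579 gives the equilibrium p* = 160, q* = 221.
Because the ceiling (129) lies below the market-clearing price, it is binding.
At p = 129: qd = 541 - 2·129 = 283 and qs = 5·129 - 579 = 66.
Shortage = qd - qs = 283 - 66 = 217.

217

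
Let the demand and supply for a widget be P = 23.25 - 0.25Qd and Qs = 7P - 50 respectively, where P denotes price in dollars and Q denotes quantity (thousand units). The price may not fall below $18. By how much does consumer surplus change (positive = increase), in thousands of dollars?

Rearranging demand gives Qd = 93 - 4P. Setting quantity demanded equal to quantity supplied, 93 - 4P = 7P - 50, gives P* = 13 and Q* = 41.
Since 18 > 13, the floor is binding.
At P = 18: Qd = 93 - 4·18 = 21 and Qs = 7·18 - 50 = 76.
Consumer surplus without the control is ½ · (23.25 - 13) · 41 = 210.125.
With the floor, consumers buy 21 units at 18, so CS = ½ · (23.25 - 18) · 21 = 55.125.
Change in consumer surplus = 55.125 - 210.125 = -155.

-155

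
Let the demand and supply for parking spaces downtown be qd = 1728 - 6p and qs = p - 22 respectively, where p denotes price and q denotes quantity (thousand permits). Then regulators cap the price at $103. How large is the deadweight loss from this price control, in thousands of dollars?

Equilibrium: 1728 - 6p = p - 22, so 1750 = 7p and p* = 250, q* = 228.
Because the ceiling (103) lies below the market-clearing price, it is binding.
At p = 103: qd = 1728 - 6·103 = 1110 and qs = 103 - 22 = 81.
Quantity traded falls to 81. At q = 81 the demand price is (1728 - 81)/6 = 274.5 and the supply price is 22 + 81 = 103.
Deadweight loss = ½ · (274.5 - 103) · (228 - 81) = ½ · 171.5 · 147 = 12605.25.

12605.25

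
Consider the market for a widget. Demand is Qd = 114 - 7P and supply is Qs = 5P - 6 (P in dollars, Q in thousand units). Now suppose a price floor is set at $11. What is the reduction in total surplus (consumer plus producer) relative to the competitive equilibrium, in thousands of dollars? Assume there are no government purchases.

8.4

Without the control the market clears where 114 - 7P = 5P - 6, i.e. P* = 10 and Q* = 44.
Since 11 > 10, the floor is binding.
At P = 11: Qd = 114 - 7·11 = 37 and Qs = 5·11 - 6 = 49.
Quantity traded falls to 37. At Q = 37 the demand price is (114 - 37)/7 = 11 and the supply price is (6 + 37)/5 = 8.6.
Deadweight loss = ½ · (11 - 8.6) · (44 - 37) = ½ · 2.4 · 7 = 8.4.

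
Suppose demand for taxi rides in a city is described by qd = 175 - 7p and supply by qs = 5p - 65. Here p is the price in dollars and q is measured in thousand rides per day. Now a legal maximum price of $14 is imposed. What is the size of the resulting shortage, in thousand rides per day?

In a free market, 175 - 7p = 5p - 65 gives the equilibrium p* = 20, q* = 35.
The ceiling of 14 is below the equilibrium price 20, so it binds.
At p = 14: qd = 175 - 7·14 = 77 and qs = 5·14 - 65 = 5.
Shortage = qd - qs = 77 - 5 = 72.

72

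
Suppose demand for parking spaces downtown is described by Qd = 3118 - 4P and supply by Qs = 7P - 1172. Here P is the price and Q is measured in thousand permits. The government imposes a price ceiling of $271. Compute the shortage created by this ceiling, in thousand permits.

1309

In a free market, 3118 - 4P = 7P - 1172 gives the equilibrium P* = 390, Q* = 1558.
Since 271 < 390, the ceiling is binding.
At P = 271: Qd = 3118 - 4·271 = 2034 and Qs = 7·271 - 1172 = 725.
Shortage = Qd - Qs = 2034 - 725 = 1309.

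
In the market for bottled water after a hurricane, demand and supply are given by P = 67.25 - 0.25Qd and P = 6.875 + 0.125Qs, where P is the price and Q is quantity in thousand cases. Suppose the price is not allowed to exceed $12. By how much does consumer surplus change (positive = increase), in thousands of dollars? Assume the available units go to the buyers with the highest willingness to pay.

Rearranging demand gives Qd = 269 - 4P; rearranging supply gives Qs = 8P - 55. Setting quantity demanded equal to quantity supplied, 269 - 4P = 8P - 55, gives P* = 27 and Q* = 161.
Since 12 < 27, the ceiling is binding.
At P = 12: Qd = 269 - 4·12 = 221 and Qs = 8·12 - 55 = 41.
Consumer surplus without the control is ½ · (67.25 - 27) · 161 = 3240.125.
With the ceiling, 41 units are sold at 12 (assume they go to the highest-value buyers). The demand price at Q = 41 is 57, so CS = ½ · [(67.25 - 12) + (57 - 12)] · 41 = 2055.125.
Change in consumer surplus = 2055.125 - 3240.125 = -1185.

-1185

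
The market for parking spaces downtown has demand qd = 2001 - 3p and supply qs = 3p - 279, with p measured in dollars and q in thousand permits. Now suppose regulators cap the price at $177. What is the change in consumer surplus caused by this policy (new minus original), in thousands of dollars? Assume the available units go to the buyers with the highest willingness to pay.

Without the control the market clears where 2001 - 3p = 3p - 279, i.e. p* = 380 and q* = 861.
Because the ceiling (177) lies below the market-clearing price, it is binding.
At p = 177: qd = 2001 - 3·177 = 1470 and qs = 3·177 - 279 = 252.
Consumer surplus without the control is ½ · (667 - 380) · 861 = 123553.5.
With the ceiling, 252 units are sold at 177 (assume they go to the highest-value buyers). The demand price at q = 252 is 583, so CS = ½ · [(667 - 177) + (583 - 177)] · 252 = 112896.
Change in consumer surplus = 112896 - 123553.5 = -10657.5.

-10657.5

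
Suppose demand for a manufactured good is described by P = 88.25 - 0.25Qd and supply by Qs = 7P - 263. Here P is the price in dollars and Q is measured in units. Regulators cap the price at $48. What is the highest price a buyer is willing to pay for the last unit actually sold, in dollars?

70

Rearranging demand gives Qd = 353 - 4P. Equilibrium: 353 - 4P = 7P - 263, so 616 = 11P and P* = 56, Q* = 129.
Since 48 < 56, the ceiling is binding.
At P = 48: Qd = 353 - 4·48 = 161 and Qs = 7·48 - 263 = 73.
Only 73 units reach the market. On the demand curve, the marginal buyer's willingness to pay at Q = 73 is (353 - 73)/4 = 70.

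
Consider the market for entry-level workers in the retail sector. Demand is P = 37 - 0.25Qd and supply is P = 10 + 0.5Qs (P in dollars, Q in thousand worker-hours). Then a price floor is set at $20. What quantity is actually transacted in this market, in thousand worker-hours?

Rearranging demand gives Qd = 148 - 4P; rearranging supply gives Qs = 2P - 20. Without the control the market clears where 148 - 4P = 2P - 20, i.e. P* = 28 and Q* = 36.
The floor of 20 is below the equilibrium price 28, so it is not binding; the market clears at P* = 28, Q* = 36.

36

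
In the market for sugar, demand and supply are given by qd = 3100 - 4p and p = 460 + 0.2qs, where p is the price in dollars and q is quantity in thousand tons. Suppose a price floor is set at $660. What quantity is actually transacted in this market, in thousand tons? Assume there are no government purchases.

Rearranging supply gives qs = 5p - 2300. Setting quantity demanded equal to quantity supplied, 3100 - 4p = 5p - 2300, gives p* = 600 and q* = 700.
Because the floor (660) lies above the market-clearing price, it is binding.
At p = 660: qd = 3100 - 4·660 = 460 and qs = 5·660 - 2300 = 1000.
The quantity actually transacted is the short side, demand: 460.

460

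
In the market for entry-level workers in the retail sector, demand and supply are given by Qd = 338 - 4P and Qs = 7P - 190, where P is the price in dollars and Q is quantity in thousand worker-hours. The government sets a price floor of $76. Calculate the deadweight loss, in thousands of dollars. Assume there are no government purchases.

Equilibrium: 338 - 4P = 7P - 190, so 528 = 11P and P* = 48, Q* = 146.
Because the floor (76) lies above the market-clearing price, it is binding.
At P = 76: Qd = 338 - 4·76 = 34 and Qs = 7·76 - 190 = 342.
Quantity traded falls to 34. At Q = 34 the demand price is (338 - 34)/4 = 76 and the supply price is (190 + 34)/7 = 32.
Deadweight loss = ½ · (76 - 32) · (146 - 34) = ½ · 44 · 112 = 2464.

2464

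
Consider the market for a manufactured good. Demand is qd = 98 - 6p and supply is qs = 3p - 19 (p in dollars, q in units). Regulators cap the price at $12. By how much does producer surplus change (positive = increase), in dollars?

Without the control the market clears where 98 - 6p = 3p - 19, i.e. p* = 13 and q* = 20.
Because the ceiling (12) lies below the market-clearing price, it is binding.
At p = 12: qd = 98 - 6·12 = 26 and qs = 3·12 - 19 = 17.
Producer surplus without the control is ½ · (13 - 19/3) · 20 = 200/3.
With the ceiling, producers sell 17 units at 12, so PS = ½ · (12 - 19/3) · 17 = 289/6.
Change in producer surplus = 289/6 - 200/3 = -18.5.

-18.5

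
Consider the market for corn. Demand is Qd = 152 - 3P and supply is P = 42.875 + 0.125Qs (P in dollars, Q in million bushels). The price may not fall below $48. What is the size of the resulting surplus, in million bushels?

33

Rearranging supply gives Qs = 8P - 343. Without the control the market clears where 152 - 3P = 8P - 343, i.e. P* = 45 and Q* = 17.
Since 48 > 45, the floor is binding.
At P = 48: Qd = 152 - 3·48 = 8 and Qs = 8·48 - 343 = 41.
Surplus = Qs - Qd = 41 - 8 = 33.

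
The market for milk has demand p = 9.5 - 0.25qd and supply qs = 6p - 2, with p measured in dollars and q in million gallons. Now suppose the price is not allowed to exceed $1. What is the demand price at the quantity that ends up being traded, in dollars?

Rearranging demand gives qd = 38 - 4p. In a free market, 38 - 4p = 6p - 2 gives the equilibrium p* = 4, q* = 22.
Since 1 < 4, the ceiling is binding.
At p = 1: qd = 38 - 4·1 = 34 and qs = 6·1 - 2 = 4.
Only 4 units reach the market. On the demand curve, the marginal buyer's willingness to pay at q = 4 is (38 - 4)/4 = 8.5.

8.5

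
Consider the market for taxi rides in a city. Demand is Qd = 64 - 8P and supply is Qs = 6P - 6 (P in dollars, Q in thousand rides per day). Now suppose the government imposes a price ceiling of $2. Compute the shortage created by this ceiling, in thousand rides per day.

42

In a free market, 64 - 8P = 6P - 6 gives the equilibrium P* = 5, Q* = 24.
The ceiling of 2 is below the equilibrium price 5, so it binds.
At P = 2: Qd = 64 - 8·2 = 48 and Qs = 6·2 - 6 = 6.
Shortage = Qd - Qs = 48 - 6 = 42.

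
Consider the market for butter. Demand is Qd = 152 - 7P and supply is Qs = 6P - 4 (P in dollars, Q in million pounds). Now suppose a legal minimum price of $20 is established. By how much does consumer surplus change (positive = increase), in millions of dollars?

-320

Without the control the market clears where 152 - 7P = 6P - 4, i.e. P* = 12 and Q* = 68.
The floor of 20 is above the equilibrium price 12, so it binds.
At P = 20: Qd = 152 - 7·20 = 12 and Qs = 6·20 - 4 = 116.
Consumer surplus without the control is ½ · (152/7 - 12) · 68 = 2312/7.
With the floor, consumers buy 12 units at 20, so CS = ½ · (152/7 - 20) · 12 = 72/7.
Change in consumer surplus = 72/7 - 2312/7 = -320.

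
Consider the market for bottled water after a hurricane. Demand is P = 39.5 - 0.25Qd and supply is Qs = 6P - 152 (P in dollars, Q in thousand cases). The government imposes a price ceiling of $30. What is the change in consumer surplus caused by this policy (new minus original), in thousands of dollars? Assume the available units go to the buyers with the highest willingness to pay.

23.5

Rearranging demand gives Qd = 158 - 4P. In a free market, 158 - 4P = 6P - 152 gives the equilibrium P* = 31, Q* = 34.
The ceiling of 30 is below the equilibrium price 31, so it binds.
At P = 30: Qd = 158 - 4·30 = 38 and Qs = 6·30 - 152 = 28.
Consumer surplus without the control is ½ · (39.5 - 31) · 34 = 144.5.
With the ceiling, 28 units are sold at 30 (assume they go to the highest-value buyers). The demand price at Q = 28 is 32.5, so CS = ½ · [(39.5 - 30) + (32.5 - 30)] · 28 = 168.
Change in consumer surplus = 168 - 144.5 = 23.5.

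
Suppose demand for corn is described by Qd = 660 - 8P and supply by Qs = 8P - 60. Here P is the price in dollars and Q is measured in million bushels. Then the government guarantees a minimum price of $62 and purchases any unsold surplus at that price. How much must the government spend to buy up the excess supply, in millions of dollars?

Setting quantity demanded equal to quantity supplied, 660 - 8P = 8P - 60, gives P* = 45 and Q* = 300.
The floor of 62 is above the equilibrium price 45, so it binds.
At P = 62: Qd = 660 - 8·62 = 164 and Qs = 8·62 - 60 = 436.
Surplus = Qs - Qd = 272.
Government expenditure = surplus × support price = 272 × 62 = 16864.

16864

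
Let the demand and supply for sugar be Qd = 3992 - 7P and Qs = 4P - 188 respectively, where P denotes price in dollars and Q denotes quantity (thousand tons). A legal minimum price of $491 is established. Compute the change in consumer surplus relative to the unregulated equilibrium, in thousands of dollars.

Setting quantity demanded equal to quantity supplied, 3992 - 7P = 4P - 188, gives P* = 380 and Q* = 1332.
Because the floor (491) lies above the market-clearing price, it is binding.
At P = 491: Qd = 3992 - 7·491 = 555 and Qs = 4·491 - 188 = 1776.
Consumer surplus without the control is ½ · (3992/7 - 380) · 1332 = 887112/7.
With the floor, consumers buy 555 units at 491, so CS = ½ · (3992/7 - 491) · 555 = 308025/14.
Change in consumer surplus = 308025/14 - 887112/7 = -104728.5.

-104728.5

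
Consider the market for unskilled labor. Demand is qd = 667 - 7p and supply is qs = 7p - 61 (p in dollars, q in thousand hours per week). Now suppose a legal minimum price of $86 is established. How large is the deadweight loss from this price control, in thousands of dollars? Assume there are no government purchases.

Setting quantity demanded equal to quantity supplied, 667 - 7p = 7p - 61, gives p* = 52 and q* = 303.
Since 86 > 52, the floor is binding.
At p = 86: qd = 667 - 7·86 = 65 and qs = 7·86 - 61 = 541.
Quantity traded falls to 65. At q = 65 the demand price is (667 - 65)/7 = 86 and the supply price is (61 + 65)/7 = 18.
Deadweight loss = ½ · (86 - 18) · (303 - 65) = ½ · 68 · 238 = 8092.

8092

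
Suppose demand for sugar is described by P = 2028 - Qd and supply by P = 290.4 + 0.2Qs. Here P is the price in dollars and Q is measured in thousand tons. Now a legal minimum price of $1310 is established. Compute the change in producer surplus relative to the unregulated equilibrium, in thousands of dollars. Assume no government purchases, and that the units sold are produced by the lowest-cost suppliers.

Rearranging demand gives Qd = 2028 - P; rearranging supply gives Qs = 5P - 1452. Setting quantity demanded equal to quantity supplied, 2028 - P = 5P - 1452, gives P* = 580 and Q* = 1448.
Since 1310 > 580, the floor is binding.
At P = 1310: Qd = 2028 - 1310 = 718 and Qs = 5·1310 - 1452 = 5098.
Producer surplus without the control is ½ · (580 - 290.4) · 1448 = 209670.4.
With the floor, 718 units are sold at 1310. The supply price at Q = 718 is 434, so PS = ½ · [(1310 - 290.4) + (1310 - 434)] · 718 = 680520.4.
Change in producer surplus = 680520.4 - 209670.4 = 470850.

470850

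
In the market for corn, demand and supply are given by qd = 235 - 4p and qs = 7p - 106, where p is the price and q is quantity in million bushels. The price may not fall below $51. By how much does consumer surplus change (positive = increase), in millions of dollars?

-1420

Setting quantity demanded equal to quantity supplied, 235 - 4p = 7p - 106, gives p* = 31 and q* = 111.
Since 51 > 31, the floor is binding.
At p = 51: qd = 235 - 4·51 = 31 and qs = 7·51 - 106 = 251.
Consumer surplus without the control is ½ · (58.75 - 31) · 111 = 1540.125.
With the floor, consumers buy 31 units at 51, so CS = ½ · (58.75 - 51) · 31 = 120.125.
Change in consumer surplus = 120.125 - 1540.125 = -1420.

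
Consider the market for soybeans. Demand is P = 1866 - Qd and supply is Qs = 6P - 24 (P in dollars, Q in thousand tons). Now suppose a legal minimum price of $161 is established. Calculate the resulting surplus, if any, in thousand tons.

Rearranging demand gives Qd = 1866 - P. Setting quantity demanded equal to quantity supplied, 1866 - P = 6P - 24, gives P* = 270 and Q* = 1596.
Since 161 is below P* = 270, the floor does not bind and the free-market outcome prevails.
Since the control does not bind, there is no surplus.

0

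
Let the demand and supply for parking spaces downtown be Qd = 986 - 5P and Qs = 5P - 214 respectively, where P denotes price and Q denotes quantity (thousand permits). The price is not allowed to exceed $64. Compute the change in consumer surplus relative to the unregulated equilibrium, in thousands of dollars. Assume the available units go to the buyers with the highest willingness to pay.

-1904

Setting quantity demanded equal to quantity supplied, 986 - 5P = 5P - 214, gives P* = 120 and Q* = 386.
Because the ceiling (64) lies below the market-clearing price, it is binding.
At P = 64: Qd = 986 - 5·64 = 666 and Qs = 5·64 - 214 = 106.
Consumer surplus without the control is ½ · (197.2 - 120) · 386 = 14899.6.
With the ceiling, 106 units are sold at 64 (assume they go to the highest-value buyers). The demand price at Q = 106 is 176, so CS = ½ · [(197.2 - 64) + (176 - 64)] · 106 = 12995.6.
Change in consumer surplus = 12995.6 - 14899.6 = -1904.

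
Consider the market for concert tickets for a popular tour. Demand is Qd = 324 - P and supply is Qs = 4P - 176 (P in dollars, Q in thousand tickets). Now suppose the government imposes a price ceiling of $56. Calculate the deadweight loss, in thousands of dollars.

19360

Setting quantity demanded equal to quantity supplied, 324 - P = 4P - 176, gives P* = 100 and Q* = 224.
Because the ceiling (56) lies below the market-clearing price, it is binding.
At P = 56: Qd = 324 - 56 = 268 and Qs = 4·56 - 176 = 48.
Quantity traded falls to 48. At Q = 48 the demand price is 324 - 48 = 276 and the supply price is (176 + 48)/4 = 56.
Deadweight loss = ½ · (276 - 56) · (224 - 48) = ½ · 220 · 176 = 19360.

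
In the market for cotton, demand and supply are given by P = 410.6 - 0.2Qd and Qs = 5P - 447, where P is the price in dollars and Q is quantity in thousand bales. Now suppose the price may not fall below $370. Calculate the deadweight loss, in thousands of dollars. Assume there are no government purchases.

72000

Rearranging demand gives Qd = 2053 - 5P. Setting quantity demanded equal to quantity supplied, 2053 - 5P = 5P - 447, gives P* = 250 and Q* = 803.
Since 370 > 250, the floor is binding.
At P = 370: Qd = 2053 - 5·370 = 203 and Qs = 5·370 - 447 = 1403.
Quantity traded falls to 203. At Q = 203 the demand price is (2053 - 203)/5 = 370 and the supply price is (447 + 203)/5 = 130.
Deadweight loss = ½ · (370 - 130) · (803 - 203) = ½ · 240 · 600 = 72000.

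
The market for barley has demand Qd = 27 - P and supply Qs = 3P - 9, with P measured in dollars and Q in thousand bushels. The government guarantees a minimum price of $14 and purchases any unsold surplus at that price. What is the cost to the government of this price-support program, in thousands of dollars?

280

Without the control the market clears where 27 - P = 3P - 9, i.e. P* = 9 and Q* = 18.
The floor of 14 is above the equilibrium price 9, so it binds.
At P = 14: Qd = 27 - 14 = 13 and Qs = 3·14 - 9 = 33.
Surplus = Qs - Qd = 20.
Government expenditure = surplus × support price = 20 × 14 = 280.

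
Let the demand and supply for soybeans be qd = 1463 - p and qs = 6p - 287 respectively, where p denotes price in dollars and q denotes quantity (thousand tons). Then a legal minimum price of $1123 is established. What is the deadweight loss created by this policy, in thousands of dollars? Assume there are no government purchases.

In a free market, 1463 - p = 6p - 287 gives the equilibrium p* = 250, q* = 1213.
The floor of 1123 is above the equilibrium price 250, so it binds.
At p = 1123: qd = 1463 - 1123 = 340 and qs = 6·1123 - 287 = 6451.
Quantity traded falls to 340. At q = 340 the demand price is 1463 - 340 = 1123 and the supply price is (287 + 340)/6 = 104.5.
Deadweight loss = ½ · (1123 - 104.5) · (1213 - 340) = ½ · 1018.5 · 873 = 444575.25.

444575.25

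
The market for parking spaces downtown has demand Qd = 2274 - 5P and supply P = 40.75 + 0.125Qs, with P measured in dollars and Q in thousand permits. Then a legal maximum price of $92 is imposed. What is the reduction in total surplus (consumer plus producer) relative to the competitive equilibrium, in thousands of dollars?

121305.6

Rearranging supply gives Qs = 8P - 326. Without the control the market clears where 2274 - 5P = 8P - 326, i.e. P* = 200 and Q* = 1274.
Because the ceiling (92) lies below the market-clearing price, it is binding.
At P = 92: Qd = 2274 - 5·92 = 1814 and Qs = 8·92 - 326 = 410.
Quantity traded falls to 410. At Q = 410 the demand price is (2274 - 410)/5 = 372.8 and the supply price is (326 + 410)/8 = 92.
Deadweight loss = ½ · (372.8 - 92) · (1274 - 410) = ½ · 280.8 · 864 = 121305.6.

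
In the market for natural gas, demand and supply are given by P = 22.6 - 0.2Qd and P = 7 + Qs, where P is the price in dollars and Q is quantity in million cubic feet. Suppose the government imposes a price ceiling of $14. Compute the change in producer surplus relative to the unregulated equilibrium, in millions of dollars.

Rearranging demand gives Qd = 113 - 5P; rearranging supply gives Qs = P - 7. Setting quantity demanded equal to quantity supplied, 113 - 5P = P - 7, gives P* = 20 and Q* = 13.
The ceiling of 14 is below the equilibrium price 20, so it binds.
At P = 14: Qd = 113 - 5·14 = 43 and Qs = 14 - 7 = 7.
Producer surplus without the control is ½ · (20 - 7) · 13 = 84.5.
With the ceiling, producers sell 7 units at 14, so PS = ½ · (14 - 7) · 7 = 24.5.
Change in producer surplus = 24.5 - 84.5 = -60.

-60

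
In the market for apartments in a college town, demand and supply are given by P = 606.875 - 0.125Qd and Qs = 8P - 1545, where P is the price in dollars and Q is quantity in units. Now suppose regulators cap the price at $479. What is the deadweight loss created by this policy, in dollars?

Rearranging demand gives Qd = 4855 - 8P. In a free market, 4855 - 8P = 8P - 1545 gives the equilibrium P* = 400, Q* = 1655.
The ceiling of 479 is above the equilibrium price 400, so it is not binding; the market clears at P* = 400, Q* = 1655.
Since the control does not bind, no trades are prevented and deadweight loss is zero.

0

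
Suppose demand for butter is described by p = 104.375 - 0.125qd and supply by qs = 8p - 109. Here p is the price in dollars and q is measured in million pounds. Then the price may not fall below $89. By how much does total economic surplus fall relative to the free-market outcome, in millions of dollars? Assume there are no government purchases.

Rearranging demand gives qd = 835 - 8p. In a free market, 835 - 8p = 8p - 109 gives the equilibrium p* = 59, q* = 363.
Since 89 > 59, the floor is binding.
At p = 89: qd = 835 - 8·89 = 123 and qs = 8·89 - 109 = 603.
Quantity traded falls to 123. At q = 123 the demand price is (835 - 123)/8 = 89 and the supply price is (109 + 123)/8 = 29.
Deadweight loss = ½ · (89 - 29) · (363 - 123) = ½ · 60 · 240 = 7200.

7200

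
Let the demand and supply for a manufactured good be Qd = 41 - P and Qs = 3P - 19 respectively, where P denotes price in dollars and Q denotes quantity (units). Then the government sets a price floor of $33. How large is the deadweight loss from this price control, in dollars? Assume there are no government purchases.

216

Equilibrium: 41 - P = 3P - 19, so 60 = 4P and P* = 15, Q* = 26.
Since 33 > 15, the floor is binding.
At P = 33: Qd = 41 - 33 = 8 and Qs = 3·33 - 19 = 80.
Quantity traded falls to 8. At Q = 8 the demand price is 41 - 8 = 33 and the supply price is (19 + 8)/3 = 9.
Deadweight loss = ½ · (33 - 9) · (26 - 8) = ½ · 24 · 18 = 216.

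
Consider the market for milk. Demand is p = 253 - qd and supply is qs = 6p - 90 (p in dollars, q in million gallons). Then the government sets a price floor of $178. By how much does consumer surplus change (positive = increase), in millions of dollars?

Rearranging demand gives qd = 253 - p. Without the control the market clears where 253 - p = 6p - 90, i.e. p* = 49 and q* = 204.
Because the floor (178) lies above the market-clearing price, it is binding.
At p = 178: qd = 253 - 178 = 75 and qs = 6·178 - 90 = 978.
Consumer surplus without the control is ½ · (253 - 49) · 204 = 20808.
With the floor, consumers buy 75 units at 178, so CS = ½ · (253 - 178) · 75 = 2812.5.
Change in consumer surplus = 2812.5 - 20808 = -17995.5.

-17995.5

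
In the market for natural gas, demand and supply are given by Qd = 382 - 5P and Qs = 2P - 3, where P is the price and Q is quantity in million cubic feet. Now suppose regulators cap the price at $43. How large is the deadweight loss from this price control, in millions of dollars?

201.6

Equilibrium: 382 - 5P = 2P - 3, so 385 = 7P and P* = 55, Q* = 107.
The ceiling of 43 is below the equilibrium price 55, so it binds.
At P = 43: Qd = 382 - 5·43 = 167 and Qs = 2·43 - 3 = 83.
Quantity traded falls to 83. At Q = 83 the demand price is (382 - 83)/5 = 59.8 and the supply price is (3 + 83)/2 = 43.
Deadweight loss = ½ · (59.8 - 43) · (107 - 83) = ½ · 16.8 · 24 = 201.6.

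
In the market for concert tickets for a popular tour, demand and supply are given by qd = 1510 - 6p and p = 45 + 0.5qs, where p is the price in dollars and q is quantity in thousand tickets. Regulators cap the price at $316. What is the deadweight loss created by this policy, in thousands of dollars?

Rearranging supply gives qs = 2p - 90. Equilibrium: 1510 - 6p = 2p - 90, so 1600 = 8p and p* = 200, q* = 310.
Since 316 is above p* = 200, the ceiling does not bind and the free-market outcome prevails.
Since the control does not bind, no trades are prevented and deadweight loss is zero.

0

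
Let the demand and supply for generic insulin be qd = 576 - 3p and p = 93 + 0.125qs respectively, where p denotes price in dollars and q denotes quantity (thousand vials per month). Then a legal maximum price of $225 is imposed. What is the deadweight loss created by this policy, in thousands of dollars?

Rearranging supply gives qs = 8p - 744. In a free market, 576 - 3p = 8p - 744 gives the equilibrium p* = 120, q* = 216.
Since 225 is above p* = 120, the ceiling does not bind and the free-market outcome prevails.
Since the control does not bind, no trades are prevented and deadweight loss is zero.

0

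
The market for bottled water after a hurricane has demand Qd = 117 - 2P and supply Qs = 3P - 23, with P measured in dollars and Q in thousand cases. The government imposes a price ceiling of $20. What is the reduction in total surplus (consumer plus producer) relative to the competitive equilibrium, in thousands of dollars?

240

Without the control the market clears where 117 - 2P = 3P - 23, i.e. P* = 28 and Q* = 61.
Since 20 < 28, the ceiling is binding.
At P = 20: Qd = 117 - 2·20 = 77 and Qs = 3·20 - 23 = 37.
Quantity traded falls to 37. At Q = 37 the demand price is (117 - 37)/2 = 40 and the supply price is (23 + 37)/3 = 20.
Deadweight loss = ½ · (40 - 20) · (61 - 37) = ½ · 20 · 24 = 240.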